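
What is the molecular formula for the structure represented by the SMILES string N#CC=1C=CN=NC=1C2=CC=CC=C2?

C11H7N3

Heavy atoms from the SMILES: 11 C, 3 N.
Implicit hydrogens by atom environment:
  7 × C (aromatic): 1 H each → 7
  3 × C (aromatic): no H
  2 × N (aromatic): no H
  1 × C: no H
  1 × N: no H
  Total hydrogens = 7.
Molecular formula: C11H7N3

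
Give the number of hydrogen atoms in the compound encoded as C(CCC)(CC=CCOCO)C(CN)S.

Hydrogens are implicit in SMILES; fill each atom to its normal valence:
  6 × C: 2 H each → 12
  4 × C: 1 H each → 4
  1 × C: 3 H
  1 × N: 2 H
  1 × O: 1 H
  1 × O: no H
  1 × S: 1 H
  Total hydrogens = 23.

23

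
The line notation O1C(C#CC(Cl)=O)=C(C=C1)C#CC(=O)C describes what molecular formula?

Heavy atoms from the SMILES: 11 C, 1 Cl, 3 O.
Implicit hydrogens by atom environment:
  6 × C: no H
  2 × C (aromatic): 1 H each → 2
  2 × C (aromatic): no H
  2 × O: no H
  1 × C: 3 H
  1 × Cl: no H
  1 × O (aromatic): no H
  Total hydrogens = 5.
Molecular formula: C11H5ClO3

C11H5ClO3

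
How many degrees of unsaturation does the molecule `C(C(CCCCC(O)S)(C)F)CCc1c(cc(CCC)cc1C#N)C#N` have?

Molecular formula from the SMILES: C21H29FN2OS.
DoU = (2C + 2 + N − H − X)/2 = (2·21 + 2 + 2 − 29 − 1)/2 = 16/2 = 8.
(Structurally: 1 ring(s) + 7 π bond(s) = 8.)

8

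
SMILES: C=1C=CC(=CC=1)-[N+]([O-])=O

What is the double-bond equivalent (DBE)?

Molecular formula from the SMILES: C6H5NO2.
DoU = (2C + 2 + N − H − X)/2 = (2·6 + 2 + 1 − 5 − 0)/2 = 10/2 = 5.
(Structurally: 1 ring(s) + 4 π bond(s) = 5.)

5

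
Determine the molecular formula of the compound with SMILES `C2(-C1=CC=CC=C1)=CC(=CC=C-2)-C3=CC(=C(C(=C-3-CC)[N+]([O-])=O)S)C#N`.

C21H16N2O2S

Heavy atoms from the SMILES: 21 C, 2 N, 2 O, 1 S.
Implicit hydrogens by atom environment:
  10 × C (aromatic): 1 H each → 10
  8 × C (aromatic): no H
  1 × C: 3 H
  1 × C: 2 H
  1 × C: no H
  1 × N (charge +1): no H
  1 × N: no H
  1 × O: no H
  1 × O (charge -1): no H
  1 × S: 1 H
  Total hydrogens = 16.
Molecular formula: C21H16N2O2S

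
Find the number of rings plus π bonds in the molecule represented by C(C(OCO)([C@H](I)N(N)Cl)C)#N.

2

Molecular formula from the SMILES: C5H9ClIN3O2.
DoU = (2C + 2 + N − H − X)/2 = (2·5 + 2 + 3 − 9 − 2)/2 = 4/2 = 2.
(Structurally: 0 ring(s) + 2 π bond(s) = 2.)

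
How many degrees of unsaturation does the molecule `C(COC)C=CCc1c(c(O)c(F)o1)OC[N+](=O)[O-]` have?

5

Molecular formula from the SMILES: C11H14FNO6.
DoU = (2C + 2 + N − H − X)/2 = (2·11 + 2 + 1 − 14 − 1)/2 = 10/2 = 5.
(Structurally: 1 ring(s) + 4 π bond(s) = 5.)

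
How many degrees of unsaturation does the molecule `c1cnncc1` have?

Molecular formula from the SMILES: C4H4N2.
DoU = (2C + 2 + N − H − X)/2 = (2·4 + 2 + 2 − 4 − 0)/2 = 8/2 = 4.
(Structurally: 1 ring(s) + 3 π bond(s) = 4.)

4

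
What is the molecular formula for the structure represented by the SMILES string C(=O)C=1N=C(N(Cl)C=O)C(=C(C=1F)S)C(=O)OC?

Heavy atoms from the SMILES: 9 C, 1 Cl, 1 F, 2 N, 4 O, 1 S.
Implicit hydrogens by atom environment:
  5 × C (aromatic): no H
  4 × O: no H
  2 × C: 1 H each → 2
  1 × C: 3 H
  1 × C: no H
  1 × Cl: no H
  1 × F: no H
  1 × N (aromatic): no H
  1 × N: no H
  1 × S: 1 H
  Total hydrogens = 6.
Molecular formula: C9H6ClFN2O4S

C9H6ClFN2O4S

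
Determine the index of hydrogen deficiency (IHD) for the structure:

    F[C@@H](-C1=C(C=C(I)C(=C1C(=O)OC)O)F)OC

Molecular formula from the SMILES: C10H9F2IO4.
DoU = (2C + 2 + N − H − X)/2 = (2·10 + 2 + 0 − 9 − 3)/2 = 10/2 = 5.
(Structurally: 1 ring(s) + 4 π bond(s) = 5.)

5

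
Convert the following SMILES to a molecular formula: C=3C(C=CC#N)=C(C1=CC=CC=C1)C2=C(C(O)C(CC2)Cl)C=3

C19H16ClNO

Heavy atoms from the SMILES: 19 C, 1 Cl, 1 N, 1 O.
Implicit hydrogens by atom environment:
  7 × C (aromatic): 1 H each → 7
  5 × C (aromatic): no H
  4 × C: 1 H each → 4
  2 × C: 2 H each → 4
  1 × C: no H
  1 × Cl: no H
  1 × N: no H
  1 × O: 1 H
  Total hydrogens = 16.
Molecular formula: C19H16ClNO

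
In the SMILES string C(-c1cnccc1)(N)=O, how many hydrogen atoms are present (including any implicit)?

6

Hydrogens are implicit in SMILES; fill each atom to its normal valence:
  4 × C (aromatic): 1 H each → 4
  1 × C (aromatic): no H
  1 × C: no H
  1 × N: 2 H
  1 × N (aromatic): no H
  1 × O: no H
  Total hydrogens = 6.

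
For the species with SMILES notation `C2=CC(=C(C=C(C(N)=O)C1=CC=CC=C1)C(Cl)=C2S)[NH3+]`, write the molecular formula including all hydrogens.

Heavy atoms from the SMILES: 15 C, 1 Cl, 2 N, 1 O, 1 S.
Implicit hydrogens by atom environment:
  7 × C (aromatic): 1 H each → 7
  5 × C (aromatic): no H
  2 × C: no H
  1 × C: 1 H
  1 × Cl: no H
  1 × N (charge +1): 3 H
  1 × N: 2 H
  1 × O: no H
  1 × S: 1 H
  Total hydrogens = 14.
Net charge +1.
Molecular formula: C15H14ClN2OS+

C15H14ClN2OS+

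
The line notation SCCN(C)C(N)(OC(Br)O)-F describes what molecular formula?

Heavy atoms from the SMILES: 1 Br, 5 C, 1 F, 2 N, 2 O, 1 S.
Implicit hydrogens by atom environment:
  2 × C: 2 H each → 4
  1 × Br: no H
  1 × C: 3 H
  1 × C: 1 H
  1 × C: no H
  1 × F: no H
  1 × N: 2 H
  1 × N: no H
  1 × O: 1 H
  1 × O: no H
  1 × S: 1 H
  Total hydrogens = 12.
Molecular formula: C5H12BrFN2O2S

C5H12BrFN2O2S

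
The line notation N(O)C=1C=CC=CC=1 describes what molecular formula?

Heavy atoms from the SMILES: 6 C, 1 N, 1 O.
Implicit hydrogens by atom environment:
  5 × C (aromatic): 1 H each → 5
  1 × C (aromatic): no H
  1 × N: 1 H
  1 × O: 1 H
  Total hydrogens = 7.
Molecular formula: C6H7NO

C6H7NO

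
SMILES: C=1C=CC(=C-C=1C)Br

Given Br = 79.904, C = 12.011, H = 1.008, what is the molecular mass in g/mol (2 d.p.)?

Molecular formula: C7H7Br.
M = 1×79.904 + 7×12.011 + 7×1.008 = 171.04 g/mol.

171.04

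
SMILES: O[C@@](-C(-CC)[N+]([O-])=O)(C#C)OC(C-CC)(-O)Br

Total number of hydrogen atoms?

16

Hydrogens are implicit in SMILES; fill each atom to its normal valence:
  3 × C: 2 H each → 6
  3 × C: no H
  2 × C: 3 H each → 6
  2 × C: 1 H each → 2
  2 × O: 1 H each → 2
  2 × O: no H
  1 × Br: no H
  1 × N (charge +1): no H
  1 × O (charge -1): no H
  Total hydrogens = 16.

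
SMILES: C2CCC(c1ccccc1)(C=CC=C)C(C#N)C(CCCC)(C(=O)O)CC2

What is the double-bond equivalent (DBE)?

10

Molecular formula from the SMILES: C24H31NO2.
DoU = (2C + 2 + N − H − X)/2 = (2·24 + 2 + 1 − 31 − 0)/2 = 20/2 = 10.
(Structurally: 2 ring(s) + 8 π bond(s) = 10.)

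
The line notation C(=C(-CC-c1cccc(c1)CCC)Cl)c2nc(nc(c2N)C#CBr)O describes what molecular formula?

C19H19BrClN3O

Heavy atoms from the SMILES: 1 Br, 19 C, 1 Cl, 3 N, 1 O.
Implicit hydrogens by atom environment:
  6 × C (aromatic): no H
  4 × C: 2 H each → 8
  4 × C (aromatic): 1 H each → 4
  3 × C: no H
  2 × N (aromatic): no H
  1 × Br: no H
  1 × C: 3 H
  1 × C: 1 H
  1 × Cl: no H
  1 × N: 2 H
  1 × O: 1 H
  Total hydrogens = 19.
Molecular formula: C19H19BrClN3O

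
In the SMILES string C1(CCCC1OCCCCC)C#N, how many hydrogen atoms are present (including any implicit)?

Hydrogens are implicit in SMILES; fill each atom to its normal valence:
  7 × C: 2 H each → 14
  2 × C: 1 H each → 2
  1 × C: 3 H
  1 × C: no H
  1 × N: no H
  1 × O: no H
  Total hydrogens = 19.

19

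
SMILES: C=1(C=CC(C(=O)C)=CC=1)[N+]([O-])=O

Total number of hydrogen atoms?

7

Hydrogens are implicit in SMILES; fill each atom to its normal valence:
  4 × C (aromatic): 1 H each → 4
  2 × C (aromatic): no H
  2 × O: no H
  1 × C: 3 H
  1 × C: no H
  1 × N (charge +1): no H
  1 × O (charge -1): no H
  Total hydrogens = 7.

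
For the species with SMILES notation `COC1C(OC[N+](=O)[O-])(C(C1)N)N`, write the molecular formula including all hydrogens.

Heavy atoms from the SMILES: 6 C, 3 N, 4 O.
Implicit hydrogens by atom environment:
  3 × O: no H
  2 × C: 2 H each → 4
  2 × C: 1 H each → 2
  2 × N: 2 H each → 4
  1 × C: 3 H
  1 × C: no H
  1 × N (charge +1): no H
  1 × O (charge -1): no H
  Total hydrogens = 13.
Molecular formula: C6H13N3O4

C6H13N3O4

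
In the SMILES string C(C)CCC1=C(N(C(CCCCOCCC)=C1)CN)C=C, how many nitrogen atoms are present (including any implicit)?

2

The symbol for nitrogen appears 2 times in the SMILES.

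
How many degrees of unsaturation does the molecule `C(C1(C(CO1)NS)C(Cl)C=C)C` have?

Molecular formula from the SMILES: C8H14ClNOS.
DoU = (2C + 2 + N − H − X)/2 = (2·8 + 2 + 1 − 14 − 1)/2 = 4/2 = 2.
(Structurally: 1 ring(s) + 1 π bond(s) = 2.)

2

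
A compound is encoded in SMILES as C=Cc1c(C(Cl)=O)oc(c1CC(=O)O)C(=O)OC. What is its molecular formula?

C11H9ClO6

Heavy atoms from the SMILES: 11 C, 1 Cl, 6 O.
Implicit hydrogens by atom environment:
  4 × C (aromatic): no H
  4 × O: no H
  3 × C: no H
  2 × C: 2 H each → 4
  1 × C: 3 H
  1 × C: 1 H
  1 × Cl: no H
  1 × O: 1 H
  1 × O (aromatic): no H
  Total hydrogens = 9.
Molecular formula: C11H9ClO6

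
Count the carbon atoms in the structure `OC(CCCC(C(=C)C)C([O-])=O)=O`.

9

The symbol for carbon appears 9 times in the SMILES.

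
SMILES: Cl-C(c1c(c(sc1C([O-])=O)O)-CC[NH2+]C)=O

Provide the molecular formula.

Heavy atoms from the SMILES: 9 C, 1 Cl, 1 N, 4 O, 1 S.
Implicit hydrogens by atom environment:
  4 × C (aromatic): no H
  2 × C: 2 H each → 4
  2 × C: no H
  2 × O: no H
  1 × C: 3 H
  1 × Cl: no H
  1 × N (charge +1): 2 H
  1 × O: 1 H
  1 × O (charge -1): no H
  1 × S (aromatic): no H
  Total hydrogens = 10.
Molecular formula: C9H10ClNO4S

C9H10ClNO4S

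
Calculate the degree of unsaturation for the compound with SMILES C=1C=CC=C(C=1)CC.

4

Molecular formula from the SMILES: C8H10.
DoU = (2C + 2 + N − H − X)/2 = (2·8 + 2 + 0 − 10 − 0)/2 = 8/2 = 4.
(Structurally: 1 ring(s) + 3 π bond(s) = 4.)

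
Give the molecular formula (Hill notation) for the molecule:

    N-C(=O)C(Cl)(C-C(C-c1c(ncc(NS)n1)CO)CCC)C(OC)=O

Heavy atoms from the SMILES: 15 C, 1 Cl, 4 N, 4 O, 1 S.
Implicit hydrogens by atom environment:
  5 × C: 2 H each → 10
  3 × C (aromatic): no H
  3 × C: no H
  3 × O: no H
  2 × C: 3 H each → 6
  2 × N (aromatic): no H
  1 × C (aromatic): 1 H
  1 × C: 1 H
  1 × Cl: no H
  1 × N: 2 H
  1 × N: 1 H
  1 × O: 1 H
  1 × S: 1 H
  Total hydrogens = 23.
Molecular formula: C15H23ClN4O4S

C15H23ClN4O4S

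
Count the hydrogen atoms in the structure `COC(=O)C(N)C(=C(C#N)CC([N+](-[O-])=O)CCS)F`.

Hydrogens are implicit in SMILES; fill each atom to its normal valence:
  4 × C: no H
  3 × C: 2 H each → 6
  3 × O: no H
  2 × C: 1 H each → 2
  1 × C: 3 H
  1 × F: no H
  1 × N: 2 H
  1 × N: no H
  1 × N (charge +1): no H
  1 × O (charge -1): no H
  1 × S: 1 H
  Total hydrogens = 14.

14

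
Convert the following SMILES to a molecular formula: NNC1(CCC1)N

C4H11N3

Heavy atoms from the SMILES: 4 C, 3 N.
Implicit hydrogens by atom environment:
  3 × C: 2 H each → 6
  2 × N: 2 H each → 4
  1 × C: no H
  1 × N: 1 H
  Total hydrogens = 11.
Molecular formula: C4H11N3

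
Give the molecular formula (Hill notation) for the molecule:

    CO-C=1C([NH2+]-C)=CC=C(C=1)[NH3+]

[C8H14N2O]2+

Heavy atoms from the SMILES: 8 C, 2 N, 1 O.
Implicit hydrogens by atom environment:
  3 × C (aromatic): 1 H each → 3
  3 × C (aromatic): no H
  2 × C: 3 H each → 6
  1 × N (charge +1): 3 H
  1 × N (charge +1): 2 H
  1 × O: no H
  Total hydrogens = 14.
Net charge +2.
Molecular formula: [C8H14N2O]2+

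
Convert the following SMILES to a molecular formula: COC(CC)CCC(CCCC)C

C12H26O

Heavy atoms from the SMILES: 12 C, 1 O.
Implicit hydrogens by atom environment:
  6 × C: 2 H each → 12
  4 × C: 3 H each → 12
  2 × C: 1 H each → 2
  1 × O: no H
  Total hydrogens = 26.
Molecular formula: C12H26O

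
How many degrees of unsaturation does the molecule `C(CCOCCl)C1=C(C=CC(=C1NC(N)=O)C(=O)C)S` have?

Molecular formula from the SMILES: C13H17ClN2O3S.
DoU = (2C + 2 + N − H − X)/2 = (2·13 + 2 + 2 − 17 − 1)/2 = 12/2 = 6.
(Structurally: 1 ring(s) + 5 π bond(s) = 6.)

6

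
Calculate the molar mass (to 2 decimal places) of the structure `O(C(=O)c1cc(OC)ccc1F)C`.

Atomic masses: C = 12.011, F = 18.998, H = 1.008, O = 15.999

184.17

Molecular formula: C9H9FO3.
M = 9×12.011 + 1×18.998 + 9×1.008 + 3×15.999 = 184.17 g/mol.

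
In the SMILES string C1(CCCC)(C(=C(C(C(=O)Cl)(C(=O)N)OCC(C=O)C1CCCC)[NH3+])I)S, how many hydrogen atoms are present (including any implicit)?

Hydrogens are implicit in SMILES; fill each atom to its normal valence:
  7 × C: 2 H each → 14
  6 × C: no H
  4 × O: no H
  3 × C: 1 H each → 3
  2 × C: 3 H each → 6
  1 × Cl: no H
  1 × I: no H
  1 × N (charge +1): 3 H
  1 × N: 2 H
  1 × S: 1 H
  Total hydrogens = 29.

29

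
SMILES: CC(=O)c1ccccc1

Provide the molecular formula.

C8H8O

Heavy atoms from the SMILES: 8 C, 1 O.
Implicit hydrogens by atom environment:
  5 × C (aromatic): 1 H each → 5
  1 × C: 3 H
  1 × C (aromatic): no H
  1 × C: no H
  1 × O: no H
  Total hydrogens = 8.
Molecular formula: C8H8O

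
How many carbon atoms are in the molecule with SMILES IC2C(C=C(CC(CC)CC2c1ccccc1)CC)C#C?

The symbol for carbon appears 20 times in the SMILES. Lowercase c denotes aromatic carbon and counts toward C.

20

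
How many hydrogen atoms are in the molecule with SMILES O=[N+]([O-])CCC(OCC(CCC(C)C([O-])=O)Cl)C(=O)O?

17

Hydrogens are implicit in SMILES; fill each atom to its normal valence:
  5 × C: 2 H each → 10
  4 × O: no H
  3 × C: 1 H each → 3
  2 × C: no H
  2 × O (charge -1): no H
  1 × C: 3 H
  1 × Cl: no H
  1 × N (charge +1): no H
  1 × O: 1 H
  Total hydrogens = 17.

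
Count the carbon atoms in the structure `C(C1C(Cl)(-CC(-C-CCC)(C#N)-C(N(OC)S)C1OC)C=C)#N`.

16

The symbol for carbon appears 16 times in the SMILES. (Cl is a single chlorine, not C + l.)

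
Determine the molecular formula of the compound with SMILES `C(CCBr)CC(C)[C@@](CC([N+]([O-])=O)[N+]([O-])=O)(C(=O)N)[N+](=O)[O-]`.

C10H17BrN4O7

Heavy atoms from the SMILES: 1 Br, 10 C, 4 N, 7 O.
Implicit hydrogens by atom environment:
  5 × C: 2 H each → 10
  4 × O: no H
  3 × N (charge +1): no H
  3 × O (charge -1): no H
  2 × C: 1 H each → 2
  2 × C: no H
  1 × Br: no H
  1 × C: 3 H
  1 × N: 2 H
  Total hydrogens = 17.
Molecular formula: C10H17BrN4O7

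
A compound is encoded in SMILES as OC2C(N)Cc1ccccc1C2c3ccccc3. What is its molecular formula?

C16H17NO

Heavy atoms from the SMILES: 16 C, 1 N, 1 O.
Implicit hydrogens by atom environment:
  9 × C (aromatic): 1 H each → 9
  3 × C: 1 H each → 3
  3 × C (aromatic): no H
  1 × C: 2 H
  1 × N: 2 H
  1 × O: 1 H
  Total hydrogens = 17.
Molecular formula: C16H17NO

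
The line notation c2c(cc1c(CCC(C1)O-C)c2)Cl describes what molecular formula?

Heavy atoms from the SMILES: 11 C, 1 Cl, 1 O.
Implicit hydrogens by atom environment:
  3 × C: 2 H each → 6
  3 × C (aromatic): 1 H each → 3
  3 × C (aromatic): no H
  1 × C: 3 H
  1 × C: 1 H
  1 × Cl: no H
  1 × O: no H
  Total hydrogens = 13.
Molecular formula: C11H13ClO

C11H13ClO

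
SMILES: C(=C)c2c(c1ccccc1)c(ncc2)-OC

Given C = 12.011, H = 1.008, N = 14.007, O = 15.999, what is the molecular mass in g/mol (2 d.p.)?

Molecular formula: C14H13NO.
M = 14×12.011 + 13×1.008 + 1×14.007 + 1×15.999 = 211.26 g/mol.

211.26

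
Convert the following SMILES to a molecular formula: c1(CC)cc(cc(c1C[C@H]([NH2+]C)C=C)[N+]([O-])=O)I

C13H18IN2O2+

Heavy atoms from the SMILES: 13 C, 1 I, 2 N, 2 O.
Implicit hydrogens by atom environment:
  4 × C (aromatic): no H
  3 × C: 2 H each → 6
  2 × C: 3 H each → 6
  2 × C (aromatic): 1 H each → 2
  2 × C: 1 H each → 2
  1 × I: no H
  1 × N (charge +1): 2 H
  1 × N (charge +1): no H
  1 × O: no H
  1 × O (charge -1): no H
  Total hydrogens = 18.
Net charge +1.
Molecular formula: C13H18IN2O2+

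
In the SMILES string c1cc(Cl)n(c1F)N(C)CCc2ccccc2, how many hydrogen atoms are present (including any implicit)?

Hydrogens are implicit in SMILES; fill each atom to its normal valence:
  7 × C (aromatic): 1 H each → 7
  3 × C (aromatic): no H
  2 × C: 2 H each → 4
  1 × C: 3 H
  1 × Cl: no H
  1 × F: no H
  1 × N (aromatic): no H
  1 × N: no H
  Total hydrogens = 14.

14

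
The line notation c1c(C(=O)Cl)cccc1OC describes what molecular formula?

Heavy atoms from the SMILES: 8 C, 1 Cl, 2 O.
Implicit hydrogens by atom environment:
  4 × C (aromatic): 1 H each → 4
  2 × C (aromatic): no H
  2 × O: no H
  1 × C: 3 H
  1 × C: no H
  1 × Cl: no H
  Total hydrogens = 7.
Molecular formula: C8H7ClO2

C8H7ClO2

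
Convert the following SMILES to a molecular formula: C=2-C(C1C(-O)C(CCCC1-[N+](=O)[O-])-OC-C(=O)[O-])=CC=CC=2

Heavy atoms from the SMILES: 15 C, 1 N, 6 O.
Implicit hydrogens by atom environment:
  5 × C (aromatic): 1 H each → 5
  4 × C: 2 H each → 8
  4 × C: 1 H each → 4
  3 × O: no H
  2 × O (charge -1): no H
  1 × C (aromatic): no H
  1 × C: no H
  1 × N (charge +1): no H
  1 × O: 1 H
  Total hydrogens = 18.
Net charge -1.
Molecular formula: C15H18NO6-

C15H18NO6-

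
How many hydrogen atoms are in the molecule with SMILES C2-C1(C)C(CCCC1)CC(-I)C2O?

19

Hydrogens are implicit in SMILES; fill each atom to its normal valence:
  6 × C: 2 H each → 12
  3 × C: 1 H each → 3
  1 × C: 3 H
  1 × C: no H
  1 × I: no H
  1 × O: 1 H
  Total hydrogens = 19.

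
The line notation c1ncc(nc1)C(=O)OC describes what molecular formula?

C6H6N2O2

Heavy atoms from the SMILES: 6 C, 2 N, 2 O.
Implicit hydrogens by atom environment:
  3 × C (aromatic): 1 H each → 3
  2 × N (aromatic): no H
  2 × O: no H
  1 × C: 3 H
  1 × C (aromatic): no H
  1 × C: no H
  Total hydrogens = 6.
Molecular formula: C6H6N2O2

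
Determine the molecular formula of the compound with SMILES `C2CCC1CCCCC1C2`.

C10H18

Heavy atoms from the SMILES: 10 C.
Implicit hydrogens by atom environment:
  8 × C: 2 H each → 16
  2 × C: 1 H each → 2
  Total hydrogens = 18.
Molecular formula: C10H18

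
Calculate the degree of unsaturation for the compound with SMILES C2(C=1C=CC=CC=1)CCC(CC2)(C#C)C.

Molecular formula from the SMILES: C15H18.
DoU = (2C + 2 + N − H − X)/2 = (2·15 + 2 + 0 − 18 − 0)/2 = 14/2 = 7.
(Structurally: 2 ring(s) + 5 π bond(s) = 7.)

7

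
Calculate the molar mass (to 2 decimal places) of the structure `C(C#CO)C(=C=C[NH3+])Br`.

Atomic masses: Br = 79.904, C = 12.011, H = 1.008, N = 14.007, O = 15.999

189.03

Molecular formula: C6H7BrNO+.
M = 1×79.904 + 6×12.011 + 7×1.008 + 1×14.007 + 1×15.999 = 189.03 g/mol.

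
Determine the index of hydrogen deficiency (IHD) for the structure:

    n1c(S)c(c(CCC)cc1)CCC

Molecular formula from the SMILES: C11H17NS.
DoU = (2C + 2 + N − H − X)/2 = (2·11 + 2 + 1 − 17 − 0)/2 = 8/2 = 4.
(Structurally: 1 ring(s) + 3 π bond(s) = 4.)

4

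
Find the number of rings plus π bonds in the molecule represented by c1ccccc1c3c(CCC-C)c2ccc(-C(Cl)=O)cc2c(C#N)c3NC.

Molecular formula from the SMILES: C23H21ClN2O.
DoU = (2C + 2 + N − H − X)/2 = (2·23 + 2 + 2 − 21 − 1)/2 = 28/2 = 14.
(Structurally: 3 ring(s) + 11 π bond(s) = 14.)

14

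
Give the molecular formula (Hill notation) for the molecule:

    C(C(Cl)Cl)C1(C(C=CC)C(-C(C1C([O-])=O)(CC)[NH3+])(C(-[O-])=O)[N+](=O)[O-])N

Heavy atoms from the SMILES: 14 C, 2 Cl, 3 N, 6 O.
Implicit hydrogens by atom environment:
  5 × C: 1 H each → 5
  5 × C: no H
  3 × O: no H
  3 × O (charge -1): no H
  2 × C: 3 H each → 6
  2 × C: 2 H each → 4
  2 × Cl: no H
  1 × N (charge +1): 3 H
  1 × N: 2 H
  1 × N (charge +1): no H
  Total hydrogens = 20.
Net charge -1.
Molecular formula: C14H20Cl2N3O6-

C14H20Cl2N3O6-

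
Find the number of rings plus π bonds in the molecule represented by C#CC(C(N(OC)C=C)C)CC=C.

Molecular formula from the SMILES: C11H17NO.
DoU = (2C + 2 + N − H − X)/2 = (2·11 + 2 + 1 − 17 − 0)/2 = 8/2 = 4.
(Structurally: 0 ring(s) + 4 π bond(s) = 4.)

4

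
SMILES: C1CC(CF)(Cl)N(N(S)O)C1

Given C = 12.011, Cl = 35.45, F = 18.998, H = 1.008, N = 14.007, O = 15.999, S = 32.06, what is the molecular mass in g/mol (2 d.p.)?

200.66

Molecular formula: C5H10ClFN2OS.
M = 5×12.011 + 1×35.45 + 1×18.998 + 10×1.008 + 2×14.007 + 1×15.999 + 1×32.06 = 200.66 g/mol.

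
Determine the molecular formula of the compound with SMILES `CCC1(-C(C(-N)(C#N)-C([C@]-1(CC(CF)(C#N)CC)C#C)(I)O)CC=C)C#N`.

Heavy atoms from the SMILES: 20 C, 1 F, 1 I, 4 N, 1 O.
Implicit hydrogens by atom environment:
  9 × C: no H
  6 × C: 2 H each → 12
  3 × C: 1 H each → 3
  3 × N: no H
  2 × C: 3 H each → 6
  1 × F: no H
  1 × I: no H
  1 × N: 2 H
  1 × O: 1 H
  Total hydrogens = 24.
Molecular formula: C20H24FIN4O

C20H24FIN4O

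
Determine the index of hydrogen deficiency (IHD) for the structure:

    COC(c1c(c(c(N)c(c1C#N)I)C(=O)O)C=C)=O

Molecular formula from the SMILES: C12H9IN2O4.
DoU = (2C + 2 + N − H − X)/2 = (2·12 + 2 + 2 − 9 − 1)/2 = 18/2 = 9.
(Structurally: 1 ring(s) + 8 π bond(s) = 9.)

9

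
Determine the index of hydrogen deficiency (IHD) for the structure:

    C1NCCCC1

Molecular formula from the SMILES: C5H11N.
DoU = (2C + 2 + N − H − X)/2 = (2·5 + 2 + 1 − 11 − 0)/2 = 2/2 = 1.
(Structurally: 1 ring(s) + 0 π bond(s) = 1.)

1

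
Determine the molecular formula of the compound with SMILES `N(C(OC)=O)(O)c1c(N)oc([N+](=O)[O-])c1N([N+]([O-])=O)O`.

C6H7N5O9

Heavy atoms from the SMILES: 6 C, 5 N, 9 O.
Implicit hydrogens by atom environment:
  4 × C (aromatic): no H
  4 × O: no H
  2 × N: no H
  2 × N (charge +1): no H
  2 × O: 1 H each → 2
  2 × O (charge -1): no H
  1 × C: 3 H
  1 × C: no H
  1 × N: 2 H
  1 × O (aromatic): no H
  Total hydrogens = 7.
Molecular formula: C6H7N5O9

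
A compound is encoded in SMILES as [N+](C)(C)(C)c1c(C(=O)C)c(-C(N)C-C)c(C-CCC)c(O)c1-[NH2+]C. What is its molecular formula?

Heavy atoms from the SMILES: 19 C, 3 N, 2 O.
Implicit hydrogens by atom environment:
  7 × C: 3 H each → 21
  6 × C (aromatic): no H
  4 × C: 2 H each → 8
  1 × C: 1 H
  1 × C: no H
  1 × N (charge +1): 2 H
  1 × N: 2 H
  1 × N (charge +1): no H
  1 × O: 1 H
  1 × O: no H
  Total hydrogens = 35.
Net charge +2.
Molecular formula: [C19H35N3O2]2+

[C19H35N3O2]2+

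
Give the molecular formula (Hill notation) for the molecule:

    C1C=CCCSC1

Heavy atoms from the SMILES: 6 C, 1 S.
Implicit hydrogens by atom environment:
  4 × C: 2 H each → 8
  2 × C: 1 H each → 2
  1 × S: no H
  Total hydrogens = 10.
Molecular formula: C6H10S

C6H10S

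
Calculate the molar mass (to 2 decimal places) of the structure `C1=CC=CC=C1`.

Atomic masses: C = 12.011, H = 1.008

Molecular formula: C6H6.
M = 6×12.011 + 6×1.008 = 78.11 g/mol.

78.11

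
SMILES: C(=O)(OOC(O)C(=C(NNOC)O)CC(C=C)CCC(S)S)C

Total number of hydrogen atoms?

24

Hydrogens are implicit in SMILES; fill each atom to its normal valence:
  4 × C: 2 H each → 8
  4 × C: 1 H each → 4
  4 × O: no H
  3 × C: no H
  2 × C: 3 H each → 6
  2 × N: 1 H each → 2
  2 × O: 1 H each → 2
  2 × S: 1 H each → 2
  Total hydrogens = 24.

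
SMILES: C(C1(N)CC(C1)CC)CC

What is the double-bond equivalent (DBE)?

1

Molecular formula from the SMILES: C9H19N.
DoU = (2C + 2 + N − H − X)/2 = (2·9 + 2 + 1 − 19 − 0)/2 = 2/2 = 1.
(Structurally: 1 ring(s) + 0 π bond(s) = 1.)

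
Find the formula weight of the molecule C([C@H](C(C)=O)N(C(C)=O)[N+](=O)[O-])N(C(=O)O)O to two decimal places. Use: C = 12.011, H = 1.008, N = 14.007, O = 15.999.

249.18

Molecular formula: C7H11N3O7.
M = 7×12.011 + 11×1.008 + 3×14.007 + 7×15.999 = 249.18 g/mol.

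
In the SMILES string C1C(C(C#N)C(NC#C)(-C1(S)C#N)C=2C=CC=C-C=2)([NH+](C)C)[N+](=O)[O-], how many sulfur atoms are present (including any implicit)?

1

The symbol for sulfur appears 1 time in the SMILES.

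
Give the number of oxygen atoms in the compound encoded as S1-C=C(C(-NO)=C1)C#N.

1

The symbol for oxygen appears 1 time in the SMILES.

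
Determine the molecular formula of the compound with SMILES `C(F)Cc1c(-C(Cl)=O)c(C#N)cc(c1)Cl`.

Heavy atoms from the SMILES: 10 C, 2 Cl, 1 F, 1 N, 1 O.
Implicit hydrogens by atom environment:
  4 × C (aromatic): no H
  2 × C: 2 H each → 4
  2 × C (aromatic): 1 H each → 2
  2 × C: no H
  2 × Cl: no H
  1 × F: no H
  1 × N: no H
  1 × O: no H
  Total hydrogens = 6.
Molecular formula: C10H6Cl2FNO

C10H6Cl2FNO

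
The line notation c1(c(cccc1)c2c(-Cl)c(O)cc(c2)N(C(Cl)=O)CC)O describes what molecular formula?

Heavy atoms from the SMILES: 15 C, 2 Cl, 1 N, 3 O.
Implicit hydrogens by atom environment:
  6 × C (aromatic): 1 H each → 6
  6 × C (aromatic): no H
  2 × Cl: no H
  2 × O: 1 H each → 2
  1 × C: 3 H
  1 × C: 2 H
  1 × C: no H
  1 × N: no H
  1 × O: no H
  Total hydrogens = 13.
Molecular formula: C15H13Cl2NO3

C15H13Cl2NO3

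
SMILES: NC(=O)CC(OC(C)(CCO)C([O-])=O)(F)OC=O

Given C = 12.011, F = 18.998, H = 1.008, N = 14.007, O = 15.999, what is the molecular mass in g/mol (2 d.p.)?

266.20

Molecular formula: C9H13FNO7-.
M = 9×12.011 + 1×18.998 + 13×1.008 + 1×14.007 + 7×15.999 = 266.20 g/mol.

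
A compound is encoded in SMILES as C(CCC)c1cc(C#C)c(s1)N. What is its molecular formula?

Heavy atoms from the SMILES: 10 C, 1 N, 1 S.
Implicit hydrogens by atom environment:
  3 × C: 2 H each → 6
  3 × C (aromatic): no H
  1 × C: 3 H
  1 × C (aromatic): 1 H
  1 × C: 1 H
  1 × C: no H
  1 × N: 2 H
  1 × S (aromatic): no H
  Total hydrogens = 13.
Molecular formula: C10H13NS

C10H13NS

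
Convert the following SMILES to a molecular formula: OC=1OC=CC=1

C4H4O2

Heavy atoms from the SMILES: 4 C, 2 O.
Implicit hydrogens by atom environment:
  3 × C (aromatic): 1 H each → 3
  1 × C (aromatic): no H
  1 × O: 1 H
  1 × O (aromatic): no H
  Total hydrogens = 4.
Molecular formula: C4H4O2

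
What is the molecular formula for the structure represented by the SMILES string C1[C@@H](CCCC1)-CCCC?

Heavy atoms from the SMILES: 10 C.
Implicit hydrogens by atom environment:
  8 × C: 2 H each → 16
  1 × C: 3 H
  1 × C: 1 H
  Total hydrogens = 20.
Molecular formula: C10H20

C10H20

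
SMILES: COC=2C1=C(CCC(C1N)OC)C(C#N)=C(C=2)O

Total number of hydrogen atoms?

Hydrogens are implicit in SMILES; fill each atom to its normal valence:
  5 × C (aromatic): no H
  2 × C: 3 H each → 6
  2 × C: 2 H each → 4
  2 × C: 1 H each → 2
  2 × O: no H
  1 × C (aromatic): 1 H
  1 × C: no H
  1 × N: 2 H
  1 × N: no H
  1 × O: 1 H
  Total hydrogens = 16.

16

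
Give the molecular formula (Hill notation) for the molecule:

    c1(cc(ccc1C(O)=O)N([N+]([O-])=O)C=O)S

Heavy atoms from the SMILES: 8 C, 2 N, 5 O, 1 S.
Implicit hydrogens by atom environment:
  3 × C (aromatic): 1 H each → 3
  3 × C (aromatic): no H
  3 × O: no H
  1 × C: 1 H
  1 × C: no H
  1 × N: no H
  1 × N (charge +1): no H
  1 × O: 1 H
  1 × O (charge -1): no H
  1 × S: 1 H
  Total hydrogens = 6.
Molecular formula: C8H6N2O5S

C8H6N2O5S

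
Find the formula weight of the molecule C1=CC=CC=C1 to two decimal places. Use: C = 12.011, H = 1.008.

78.11

Molecular formula: C6H6.
M = 6×12.011 + 6×1.008 = 78.11 g/mol.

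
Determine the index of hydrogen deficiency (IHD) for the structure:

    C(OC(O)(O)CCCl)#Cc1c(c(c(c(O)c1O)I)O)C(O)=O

Molecular formula from the SMILES: C12H10ClIO8.
DoU = (2C + 2 + N − H − X)/2 = (2·12 + 2 + 0 − 10 − 2)/2 = 14/2 = 7.
(Structurally: 1 ring(s) + 6 π bond(s) = 7.)

7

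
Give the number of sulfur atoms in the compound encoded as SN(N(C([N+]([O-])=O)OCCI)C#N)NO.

The symbol for sulfur appears 1 time in the SMILES.

1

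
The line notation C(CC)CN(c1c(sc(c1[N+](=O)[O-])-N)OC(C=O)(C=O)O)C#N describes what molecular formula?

Heavy atoms from the SMILES: 12 C, 4 N, 6 O, 1 S.
Implicit hydrogens by atom environment:
  4 × C (aromatic): no H
  4 × O: no H
  3 × C: 2 H each → 6
  2 × C: 1 H each → 2
  2 × C: no H
  2 × N: no H
  1 × C: 3 H
  1 × N: 2 H
  1 × N (charge +1): no H
  1 × O: 1 H
  1 × O (charge -1): no H
  1 × S (aromatic): no H
  Total hydrogens = 14.
Molecular formula: C12H14N4O6S

C12H14N4O6S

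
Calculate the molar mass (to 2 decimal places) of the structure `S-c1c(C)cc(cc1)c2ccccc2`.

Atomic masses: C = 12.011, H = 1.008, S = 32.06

Molecular formula: C13H12S.
M = 13×12.011 + 12×1.008 + 1×32.06 = 200.30 g/mol.

200.30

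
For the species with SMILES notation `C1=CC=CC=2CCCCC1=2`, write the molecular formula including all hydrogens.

Heavy atoms from the SMILES: 10 C.
Implicit hydrogens by atom environment:
  4 × C: 2 H each → 8
  4 × C (aromatic): 1 H each → 4
  2 × C (aromatic): no H
  Total hydrogens = 12.
Molecular formula: C10H12

C10H12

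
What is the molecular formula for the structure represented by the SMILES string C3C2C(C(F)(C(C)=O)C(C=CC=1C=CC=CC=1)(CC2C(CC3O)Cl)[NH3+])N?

C20H27ClFN2O2+

Heavy atoms from the SMILES: 20 C, 1 Cl, 1 F, 2 N, 2 O.
Implicit hydrogens by atom environment:
  7 × C: 1 H each → 7
  5 × C (aromatic): 1 H each → 5
  3 × C: 2 H each → 6
  3 × C: no H
  1 × C: 3 H
  1 × C (aromatic): no H
  1 × Cl: no H
  1 × F: no H
  1 × N (charge +1): 3 H
  1 × N: 2 H
  1 × O: 1 H
  1 × O: no H
  Total hydrogens = 27.
Net charge +1.
Molecular formula: C20H27ClFN2O2+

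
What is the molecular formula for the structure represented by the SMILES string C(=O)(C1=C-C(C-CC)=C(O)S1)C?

C9H12O2S

Heavy atoms from the SMILES: 9 C, 2 O, 1 S.
Implicit hydrogens by atom environment:
  3 × C (aromatic): no H
  2 × C: 3 H each → 6
  2 × C: 2 H each → 4
  1 × C (aromatic): 1 H
  1 × C: no H
  1 × O: 1 H
  1 × O: no H
  1 × S (aromatic): no H
  Total hydrogens = 12.
Molecular formula: C9H12O2S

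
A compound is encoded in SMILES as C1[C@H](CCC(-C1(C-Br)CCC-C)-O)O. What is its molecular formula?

C11H21BrO2

Heavy atoms from the SMILES: 1 Br, 11 C, 2 O.
Implicit hydrogens by atom environment:
  7 × C: 2 H each → 14
  2 × C: 1 H each → 2
  2 × O: 1 H each → 2
  1 × Br: no H
  1 × C: 3 H
  1 × C: no H
  Total hydrogens = 21.
Molecular formula: C11H21BrO2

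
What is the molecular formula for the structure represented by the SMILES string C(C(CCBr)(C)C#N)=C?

Heavy atoms from the SMILES: 1 Br, 7 C, 1 N.
Implicit hydrogens by atom environment:
  3 × C: 2 H each → 6
  2 × C: no H
  1 × Br: no H
  1 × C: 3 H
  1 × C: 1 H
  1 × N: no H
  Total hydrogens = 10.
Molecular formula: C7H10BrN

C7H10BrN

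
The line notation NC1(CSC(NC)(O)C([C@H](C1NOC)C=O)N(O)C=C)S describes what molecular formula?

C11H22N4O4S2

Heavy atoms from the SMILES: 11 C, 4 N, 4 O, 2 S.
Implicit hydrogens by atom environment:
  5 × C: 1 H each → 5
  2 × C: 3 H each → 6
  2 × C: 2 H each → 4
  2 × C: no H
  2 × N: 1 H each → 2
  2 × O: 1 H each → 2
  2 × O: no H
  1 × N: 2 H
  1 × N: no H
  1 × S: 1 H
  1 × S: no H
  Total hydrogens = 22.
Molecular formula: C11H22N4O4S2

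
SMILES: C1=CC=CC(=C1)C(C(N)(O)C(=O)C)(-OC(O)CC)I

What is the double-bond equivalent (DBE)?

5

Molecular formula from the SMILES: C13H18INO4.
DoU = (2C + 2 + N − H − X)/2 = (2·13 + 2 + 1 − 18 − 1)/2 = 10/2 = 5.
(Structurally: 1 ring(s) + 4 π bond(s) = 5.)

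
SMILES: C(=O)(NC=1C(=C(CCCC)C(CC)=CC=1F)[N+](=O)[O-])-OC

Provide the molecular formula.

C14H19FN2O4

Heavy atoms from the SMILES: 14 C, 1 F, 2 N, 4 O.
Implicit hydrogens by atom environment:
  5 × C (aromatic): no H
  4 × C: 2 H each → 8
  3 × C: 3 H each → 9
  3 × O: no H
  1 × C (aromatic): 1 H
  1 × C: no H
  1 × F: no H
  1 × N: 1 H
  1 × N (charge +1): no H
  1 × O (charge -1): no H
  Total hydrogens = 19.
Molecular formula: C14H19FN2O4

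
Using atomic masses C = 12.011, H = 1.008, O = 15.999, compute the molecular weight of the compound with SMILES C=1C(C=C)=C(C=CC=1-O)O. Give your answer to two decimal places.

Molecular formula: C8H8O2.
M = 8×12.011 + 8×1.008 + 2×15.999 = 136.15 g/mol.

136.15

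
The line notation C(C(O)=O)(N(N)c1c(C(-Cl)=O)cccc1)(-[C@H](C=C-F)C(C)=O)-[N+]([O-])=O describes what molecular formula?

C14H13ClFN3O6

Heavy atoms from the SMILES: 14 C, 1 Cl, 1 F, 3 N, 6 O.
Implicit hydrogens by atom environment:
  4 × C (aromatic): 1 H each → 4
  4 × C: no H
  4 × O: no H
  3 × C: 1 H each → 3
  2 × C (aromatic): no H
  1 × C: 3 H
  1 × Cl: no H
  1 × F: no H
  1 × N: 2 H
  1 × N: no H
  1 × N (charge +1): no H
  1 × O: 1 H
  1 × O (charge -1): no H
  Total hydrogens = 13.
Molecular formula: C14H13ClFN3O6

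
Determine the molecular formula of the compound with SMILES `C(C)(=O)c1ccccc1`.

C8H8O

Heavy atoms from the SMILES: 8 C, 1 O.
Implicit hydrogens by atom environment:
  5 × C (aromatic): 1 H each → 5
  1 × C: 3 H
  1 × C (aromatic): no H
  1 × C: no H
  1 × O: no H
  Total hydrogens = 8.
Molecular formula: C8H8O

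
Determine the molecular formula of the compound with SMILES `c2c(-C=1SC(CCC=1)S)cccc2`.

Heavy atoms from the SMILES: 11 C, 2 S.
Implicit hydrogens by atom environment:
  5 × C (aromatic): 1 H each → 5
  2 × C: 2 H each → 4
  2 × C: 1 H each → 2
  1 × C: no H
  1 × C (aromatic): no H
  1 × S: 1 H
  1 × S: no H
  Total hydrogens = 12.
Molecular formula: C11H12S2

C11H12S2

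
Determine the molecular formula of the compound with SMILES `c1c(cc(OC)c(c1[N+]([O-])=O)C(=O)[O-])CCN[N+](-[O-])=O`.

Heavy atoms from the SMILES: 10 C, 3 N, 7 O.
Implicit hydrogens by atom environment:
  4 × C (aromatic): no H
  4 × O: no H
  3 × O (charge -1): no H
  2 × C: 2 H each → 4
  2 × C (aromatic): 1 H each → 2
  2 × N (charge +1): no H
  1 × C: 3 H
  1 × C: no H
  1 × N: 1 H
  Total hydrogens = 10.
Net charge -1.
Molecular formula: C10H10N3O7-

C10H10N3O7-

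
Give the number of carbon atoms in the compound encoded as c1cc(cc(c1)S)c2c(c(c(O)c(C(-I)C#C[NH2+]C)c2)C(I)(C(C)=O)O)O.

19

The symbol for carbon appears 19 times in the SMILES. Lowercase c denotes aromatic carbon and counts toward C.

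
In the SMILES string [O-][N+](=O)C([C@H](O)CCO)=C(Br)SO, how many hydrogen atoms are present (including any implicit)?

Hydrogens are implicit in SMILES; fill each atom to its normal valence:
  3 × O: 1 H each → 3
  2 × C: 2 H each → 4
  2 × C: no H
  1 × Br: no H
  1 × C: 1 H
  1 × N (charge +1): no H
  1 × O: no H
  1 × O (charge -1): no H
  1 × S: no H
  Total hydrogens = 8.

8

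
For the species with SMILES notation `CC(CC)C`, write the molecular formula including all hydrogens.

Heavy atoms from the SMILES: 5 C.
Implicit hydrogens by atom environment:
  3 × C: 3 H each → 9
  1 × C: 2 H
  1 × C: 1 H
  Total hydrogens = 12.
Molecular formula: C5H12

C5H12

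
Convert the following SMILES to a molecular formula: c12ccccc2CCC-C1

C10H12

Heavy atoms from the SMILES: 10 C.
Implicit hydrogens by atom environment:
  4 × C: 2 H each → 8
  4 × C (aromatic): 1 H each → 4
  2 × C (aromatic): no H
  Total hydrogens = 12.
Molecular formula: C10H12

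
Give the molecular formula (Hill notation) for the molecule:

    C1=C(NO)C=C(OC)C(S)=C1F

Heavy atoms from the SMILES: 7 C, 1 F, 1 N, 2 O, 1 S.
Implicit hydrogens by atom environment:
  4 × C (aromatic): no H
  2 × C (aromatic): 1 H each → 2
  1 × C: 3 H
  1 × F: no H
  1 × N: 1 H
  1 × O: 1 H
  1 × O: no H
  1 × S: 1 H
  Total hydrogens = 8.
Molecular formula: C7H8FNO2S

C7H8FNO2S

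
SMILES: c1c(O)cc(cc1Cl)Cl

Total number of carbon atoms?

6

The symbol for carbon appears 6 times in the SMILES. Lowercase c denotes aromatic carbon and counts toward C.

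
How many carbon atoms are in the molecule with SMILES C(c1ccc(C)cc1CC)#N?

10

The symbol for carbon appears 10 times in the SMILES. Lowercase c denotes aromatic carbon and counts toward C.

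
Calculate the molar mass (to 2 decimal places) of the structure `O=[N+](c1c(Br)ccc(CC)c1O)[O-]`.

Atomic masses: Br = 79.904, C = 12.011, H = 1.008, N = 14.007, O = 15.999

Molecular formula: C8H8BrNO3.
M = 1×79.904 + 8×12.011 + 8×1.008 + 1×14.007 + 3×15.999 = 246.06 g/mol.

246.06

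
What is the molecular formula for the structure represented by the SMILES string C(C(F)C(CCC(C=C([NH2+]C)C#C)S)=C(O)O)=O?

Heavy atoms from the SMILES: 12 C, 1 F, 1 N, 3 O, 1 S.
Implicit hydrogens by atom environment:
  5 × C: 1 H each → 5
  4 × C: no H
  2 × C: 2 H each → 4
  2 × O: 1 H each → 2
  1 × C: 3 H
  1 × F: no H
  1 × N (charge +1): 2 H
  1 × O: no H
  1 × S: 1 H
  Total hydrogens = 17.
Net charge +1.
Molecular formula: C12H17FNO3S+

C12H17FNO3S+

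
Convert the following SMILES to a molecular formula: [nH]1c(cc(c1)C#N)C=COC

C8H8N2O

Heavy atoms from the SMILES: 8 C, 2 N, 1 O.
Implicit hydrogens by atom environment:
  2 × C (aromatic): 1 H each → 2
  2 × C: 1 H each → 2
  2 × C (aromatic): no H
  1 × C: 3 H
  1 × C: no H
  1 × N (aromatic): 1 H
  1 × N: no H
  1 × O: no H
  Total hydrogens = 8.
Molecular formula: C8H8N2O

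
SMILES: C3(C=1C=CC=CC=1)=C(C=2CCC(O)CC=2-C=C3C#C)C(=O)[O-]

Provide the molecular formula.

C19H15O3-

Heavy atoms from the SMILES: 19 C, 3 O.
Implicit hydrogens by atom environment:
  6 × C (aromatic): 1 H each → 6
  6 × C (aromatic): no H
  3 × C: 2 H each → 6
  2 × C: 1 H each → 2
  2 × C: no H
  1 × O: 1 H
  1 × O: no H
  1 × O (charge -1): no H
  Total hydrogens = 15.
Net charge -1.
Molecular formula: C19H15O3-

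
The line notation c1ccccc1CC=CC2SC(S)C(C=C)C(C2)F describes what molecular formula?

Heavy atoms from the SMILES: 16 C, 1 F, 2 S.
Implicit hydrogens by atom environment:
  7 × C: 1 H each → 7
  5 × C (aromatic): 1 H each → 5
  3 × C: 2 H each → 6
  1 × C (aromatic): no H
  1 × F: no H
  1 × S: 1 H
  1 × S: no H
  Total hydrogens = 19.
Molecular formula: C16H19FS2

C16H19FS2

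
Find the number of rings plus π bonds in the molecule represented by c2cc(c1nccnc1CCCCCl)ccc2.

8

Molecular formula from the SMILES: C14H15ClN2.
DoU = (2C + 2 + N − H − X)/2 = (2·14 + 2 + 2 − 15 − 1)/2 = 16/2 = 8.
(Structurally: 2 ring(s) + 6 π bond(s) = 8.)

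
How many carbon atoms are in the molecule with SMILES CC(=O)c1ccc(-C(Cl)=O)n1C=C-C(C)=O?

11

The symbol for carbon appears 11 times in the SMILES. Lowercase c denotes aromatic carbon and counts toward C.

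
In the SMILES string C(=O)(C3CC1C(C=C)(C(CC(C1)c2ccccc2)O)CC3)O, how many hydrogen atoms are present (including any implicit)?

24

Hydrogens are implicit in SMILES; fill each atom to its normal valence:
  6 × C: 2 H each → 12
  5 × C: 1 H each → 5
  5 × C (aromatic): 1 H each → 5
  2 × C: no H
  2 × O: 1 H each → 2
  1 × C (aromatic): no H
  1 × O: no H
  Total hydrogens = 24.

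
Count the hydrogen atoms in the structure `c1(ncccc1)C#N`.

Hydrogens are implicit in SMILES; fill each atom to its normal valence:
  4 × C (aromatic): 1 H each → 4
  1 × C (aromatic): no H
  1 × C: no H
  1 × N (aromatic): no H
  1 × N: no H
  Total hydrogens = 4.

4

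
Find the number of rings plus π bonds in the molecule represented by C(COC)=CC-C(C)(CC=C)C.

2

Molecular formula from the SMILES: C11H20O.
DoU = (2C + 2 + N − H − X)/2 = (2·11 + 2 + 0 − 20 − 0)/2 = 4/2 = 2.
(Structurally: 0 ring(s) + 2 π bond(s) = 2.)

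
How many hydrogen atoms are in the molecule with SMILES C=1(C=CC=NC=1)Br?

Hydrogens are implicit in SMILES; fill each atom to its normal valence:
  4 × C (aromatic): 1 H each → 4
  1 × Br: no H
  1 × C (aromatic): no H
  1 × N (aromatic): no H
  Total hydrogens = 4.

4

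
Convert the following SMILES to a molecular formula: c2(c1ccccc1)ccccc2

Heavy atoms from the SMILES: 12 C.
Implicit hydrogens by atom environment:
  10 × C (aromatic): 1 H each → 10
  2 × C (aromatic): no H
  Total hydrogens = 10.
Molecular formula: C12H10

C12H10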